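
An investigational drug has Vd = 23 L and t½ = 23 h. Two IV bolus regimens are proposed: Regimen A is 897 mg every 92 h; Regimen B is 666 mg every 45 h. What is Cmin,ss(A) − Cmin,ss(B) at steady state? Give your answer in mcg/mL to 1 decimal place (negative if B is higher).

Regimen A: f = (1/2)^(92/23) ≈ 0.0625; Cmin,ss = (897/23)·f/(1−f) ≈ 2.600 mcg/mL.
Regimen B: f = (1/2)^(45/23) ≈ 0.2576; Cmin,ss = (666/23)·f/(1−f) ≈ 10.047 mcg/mL.
Difference ≈ 2.600 − 10.047 ≈ -7.447 mcg/mL.

-7.4 mcg/mL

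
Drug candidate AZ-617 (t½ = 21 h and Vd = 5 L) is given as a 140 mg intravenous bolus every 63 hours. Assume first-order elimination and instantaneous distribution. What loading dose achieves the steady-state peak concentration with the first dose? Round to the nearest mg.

160 mg

f = (1/2)^(63/21) ≈ 0.125000; accumulation ratio R = 1/(1−f) ≈ 1.14286.
Loading dose to hit Cmax,ss on first dose: D_load = D_maint·R ≈ 140 × 1.14286 ≈ 160.00 mg.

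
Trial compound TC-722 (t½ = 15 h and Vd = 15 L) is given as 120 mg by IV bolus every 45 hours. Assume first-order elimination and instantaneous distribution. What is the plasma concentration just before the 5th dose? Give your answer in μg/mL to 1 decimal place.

f = (1/2)^(τ/t½) = (1/2)^(45/15) ≈ 0.1250.
C₀ = D/Vd = 120/15 ≈ 8.000 μg/mL.
Before the 5th dose, 4 doses have been given. Superposition: Cmin = C₀·(f + f² + … + f^4).
≈ 8.000 × (0.1250 + 0.0156 + 0.0020 + 0.0002) ≈ 8.000 × 0.1428 ≈ 1.142 μg/mL.

1.1 μg/mL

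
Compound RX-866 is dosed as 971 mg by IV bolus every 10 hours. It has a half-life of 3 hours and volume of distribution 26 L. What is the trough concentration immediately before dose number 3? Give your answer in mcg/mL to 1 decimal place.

f = (1/2)^(τ/t½) = (1/2)^(10/3) ≈ 0.0992.
C₀ = D/Vd = 971/26 ≈ 37.346 mcg/mL.
Before the 3rd dose, 2 doses have been given. Superposition: Cmin = C₀·(f + f²).
≈ 37.346 × (0.0992 + 0.0098) ≈ 37.346 × 0.1090 ≈ 4.071 mcg/mL.

4.1 mcg/mL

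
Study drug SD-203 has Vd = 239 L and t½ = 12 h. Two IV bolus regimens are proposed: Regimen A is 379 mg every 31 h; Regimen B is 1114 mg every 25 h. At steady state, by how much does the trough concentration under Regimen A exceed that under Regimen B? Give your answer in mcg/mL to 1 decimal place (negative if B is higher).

-1.1 mcg/mL

Regimen A: f = (1/2)^(31/12) ≈ 0.1669; Cmin,ss = (379/239)·f/(1−f) ≈ 0.318 mcg/mL.
Regimen B: f = (1/2)^(25/12) ≈ 0.2360; Cmin,ss = (1114/239)·f/(1−f) ≈ 1.440 mcg/mL.
Difference ≈ 0.318 − 1.440 ≈ -1.122 mcg/mL.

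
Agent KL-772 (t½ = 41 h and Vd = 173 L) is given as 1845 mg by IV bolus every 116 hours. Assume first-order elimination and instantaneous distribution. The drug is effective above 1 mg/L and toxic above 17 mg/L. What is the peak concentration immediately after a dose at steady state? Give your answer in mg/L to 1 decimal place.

Over one 116-h interval, 116/41 ≈ 2.8293 half-lives elapse, leaving f ≈ 0.1407 of each dose.
At steady state, accumulation factor R = 1/(1 − e^(−kτ)) ≈ 1.1637.
Each bolus raises the concentration by D/Vd = 1845/173 ≈ 10.665 mg/L.
Steady-state peak Cmax,ss = C₀·R ≈ 10.665 × 1.1637 ≈ 12.411 mg/L.
Peak 12.4 mg/L vs MTC 17 mg/L: below toxic threshold.

12.4 mg/L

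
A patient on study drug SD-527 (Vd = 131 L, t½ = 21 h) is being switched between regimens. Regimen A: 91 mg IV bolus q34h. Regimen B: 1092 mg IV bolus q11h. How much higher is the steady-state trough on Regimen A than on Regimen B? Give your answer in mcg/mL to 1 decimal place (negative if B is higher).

Regimen A: f = (1/2)^(34/21) ≈ 0.3256; Cmin,ss = (91/131)·f/(1−f) ≈ 0.335 mcg/mL.
Regimen B: f = (1/2)^(11/21) ≈ 0.6955; Cmin,ss = (1092/131)·f/(1−f) ≈ 19.040 mcg/mL.
Difference ≈ 0.335 − 19.040 ≈ -18.705 mcg/mL.

-18.7 mcg/mL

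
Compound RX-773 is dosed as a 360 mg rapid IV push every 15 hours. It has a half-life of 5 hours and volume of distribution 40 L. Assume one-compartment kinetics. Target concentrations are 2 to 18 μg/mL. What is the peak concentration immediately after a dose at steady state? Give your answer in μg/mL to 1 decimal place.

The dosing interval is 3 half-lives, so f = 2^(−3) = 0.125.
Accumulation ratio R = 1/(1 − f) = 1/0.875 = 8/7.
Single-dose peak C₀ = D/Vd = 360/40 = 9 μg/mL.
Steady-state peak Cmax,ss = C₀·R = 9 × 8/7 ≈ 10.286 μg/mL.
Peak 10.3 μg/mL vs MTC 18 μg/mL: below toxic threshold.

10.3 μg/mL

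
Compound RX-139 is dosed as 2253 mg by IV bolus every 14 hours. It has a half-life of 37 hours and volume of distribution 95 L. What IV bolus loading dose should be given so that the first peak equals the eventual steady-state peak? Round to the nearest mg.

9766 mg

f = (1/2)^(14/37) ≈ 0.769302; accumulation ratio R = 1/(1−f) ≈ 4.33467.
Loading dose to hit Cmax,ss on first dose: D_load = D_maint·R ≈ 2253 × 4.33467 ≈ 9766.01 mg.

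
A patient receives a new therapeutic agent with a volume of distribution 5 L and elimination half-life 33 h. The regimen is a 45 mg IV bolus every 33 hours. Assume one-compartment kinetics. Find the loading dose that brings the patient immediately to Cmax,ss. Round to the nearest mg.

f = (1/2)^(33/33) ≈ 0.500000; accumulation ratio R = 1/(1−f) ≈ 2.00000.
Loading dose to hit Cmax,ss on first dose: D_load = D_maint·R ≈ 45 × 2.00000 ≈ 90.00 mg.

90 mg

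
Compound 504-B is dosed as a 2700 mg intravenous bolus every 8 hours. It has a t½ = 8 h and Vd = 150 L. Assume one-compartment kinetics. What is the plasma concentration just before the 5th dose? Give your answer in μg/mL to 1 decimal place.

f = (1/2)^(τ/t½) = (1/2)^(8/8) ≈ 0.5000.
C₀ = D/Vd = 2700/150 ≈ 18.000 μg/mL.
Before the 5th dose, 4 doses have been given. Superposition: Cmin = C₀·(f + f² + … + f^4).
≈ 18.000 × (0.5000 + 0.2500 + 0.1250 + 0.0625) ≈ 18.000 × 0.9375 ≈ 16.875 μg/mL.

16.9 μg/mL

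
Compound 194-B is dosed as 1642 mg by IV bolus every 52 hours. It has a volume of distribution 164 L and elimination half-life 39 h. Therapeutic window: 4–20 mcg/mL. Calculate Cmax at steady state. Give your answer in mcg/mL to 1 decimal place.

16.6 mcg/mL

Over one 52-h interval, 52/39 ≈ 1.3333 half-lives elapse, leaving f ≈ 0.3969 of each dose.
At steady state, accumulation factor R = 1/(1 − e^(−kτ)) ≈ 1.6581.
Single-dose peak C₀ = D/Vd = 1642/164 ≈ 10.012 mcg/mL.
Cmax,ss = C₀/(1 − f) ≈ 10.012/0.6031 ≈ 16.601 mcg/mL.
Peak 16.6 mcg/mL vs MTC 20 mcg/mL: below toxic threshold.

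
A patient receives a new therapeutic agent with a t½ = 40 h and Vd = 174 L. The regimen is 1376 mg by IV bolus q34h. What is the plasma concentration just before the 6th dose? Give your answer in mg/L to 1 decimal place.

9.3 mg/L

f = (1/2)^(τ/t½) = (1/2)^(34/40) ≈ 0.5548.
C₀ = D/Vd = 1376/174 ≈ 7.908 mg/L.
Before the 6th dose, 5 doses have been given. Superposition: Cmin = C₀·(f + f² + … + f^5).
≈ 7.908 × (0.5548 + 0.3078 + 0.1708 + 0.0947 + 0.0526) ≈ 7.908 × 1.1807 ≈ 9.337 mg/L.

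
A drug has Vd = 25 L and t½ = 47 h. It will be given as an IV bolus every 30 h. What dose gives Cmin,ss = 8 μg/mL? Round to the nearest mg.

111 mg

τ/t½ = 30/47 ≈ 0.6383, so f = (1/2)^(30/47) ≈ 0.642471.
Cmin,ss = (D/Vd)·f/(1−f), so D = Cmin,ss·Vd·(1−f)/f.
D = 8 × 25 × (1−f)/f ≈ 8 × 25 × 0.55649 ≈ 111.30 mg.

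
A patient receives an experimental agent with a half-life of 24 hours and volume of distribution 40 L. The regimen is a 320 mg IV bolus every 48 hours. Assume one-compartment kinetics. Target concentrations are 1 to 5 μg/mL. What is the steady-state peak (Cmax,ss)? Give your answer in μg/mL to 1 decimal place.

10.7 μg/mL

The dosing interval is 2 half-lives, so f = 2^(−2) = 0.25.
Accumulation ratio R = 1/(1 − f) = 1/0.75 = 4/3.
Single-dose peak C₀ = D/Vd = 320/40 = 8 μg/mL.
Steady-state peak Cmax,ss = C₀·R = 8 × 4/3 ≈ 10.667 μg/mL.
Peak 10.7 μg/mL vs MTC 5 μg/mL: exceeds toxic threshold.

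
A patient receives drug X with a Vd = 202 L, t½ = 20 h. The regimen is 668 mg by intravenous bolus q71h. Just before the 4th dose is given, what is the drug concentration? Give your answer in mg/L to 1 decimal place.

f = (1/2)^(τ/t½) = (1/2)^(71/20) ≈ 0.0854.
C₀ = D/Vd = 668/202 ≈ 3.307 mg/L.
Before the 4th dose, 3 doses have been given. Superposition: Cmin = C₀·(f + f² + … + f^3).
≈ 3.307 × (0.0854 + 0.0073 + 0.0006) ≈ 3.307 × 0.0933 ≈ 0.309 mg/L.

0.3 mg/L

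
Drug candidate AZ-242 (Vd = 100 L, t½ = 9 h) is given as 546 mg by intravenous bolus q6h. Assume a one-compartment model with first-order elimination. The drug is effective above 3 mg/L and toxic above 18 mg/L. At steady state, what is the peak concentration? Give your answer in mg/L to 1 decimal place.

τ/t½ = 6/9 ≈ 0.66667, so fraction remaining f = (1/2)^(6/9) ≈ 0.6300.
Accumulation ratio R = 1/(1 − f) ≈ 1/0.3700 ≈ 2.7027.
Each bolus raises the concentration by D/Vd = 546/100 ≈ 5.460 mg/L.
Cmax,ss = C₀/(1 − f) ≈ 5.460/0.3700 ≈ 14.757 mg/L.
Peak 14.8 mg/L vs MTC 18 mg/L: below toxic threshold.

14.8 mg/L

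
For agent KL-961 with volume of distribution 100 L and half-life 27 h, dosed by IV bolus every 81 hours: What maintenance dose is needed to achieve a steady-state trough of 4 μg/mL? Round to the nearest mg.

τ/t½ = 81/27 ≈ 3, so f = (1/2)^(81/27) ≈ 0.125000.
Cmin,ss = (D/Vd)·f/(1−f), so D = Cmin,ss·Vd·(1−f)/f.
D = 4 × 100 × (1−f)/f ≈ 4 × 100 × 7.00000 ≈ 2800.00 mg.

2800 mg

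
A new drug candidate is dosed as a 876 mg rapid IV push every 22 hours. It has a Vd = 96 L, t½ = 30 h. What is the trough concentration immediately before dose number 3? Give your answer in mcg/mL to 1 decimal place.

8.8 mcg/mL

f = (1/2)^(τ/t½) = (1/2)^(22/30) ≈ 0.6015.
C₀ = D/Vd = 876/96 ≈ 9.125 mcg/mL.
Before the 3rd dose, 2 doses have been given. Superposition: Cmin = C₀·(f + f²).
≈ 9.125 × (0.6015 + 0.3618) ≈ 9.125 × 0.9633 ≈ 8.790 mcg/mL.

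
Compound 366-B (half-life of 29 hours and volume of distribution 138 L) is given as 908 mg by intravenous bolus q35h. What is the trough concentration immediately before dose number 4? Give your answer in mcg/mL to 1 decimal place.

f = (1/2)^(τ/t½) = (1/2)^(35/29) ≈ 0.4332.
C₀ = D/Vd = 908/138 ≈ 6.580 mcg/mL.
Before the 4th dose, 3 doses have been given. Superposition: Cmin = C₀·(f + f² + … + f^3).
≈ 6.580 × (0.4332 + 0.1877 + 0.0813) ≈ 6.580 × 0.7022 ≈ 4.620 mcg/mL.

4.6 mcg/mL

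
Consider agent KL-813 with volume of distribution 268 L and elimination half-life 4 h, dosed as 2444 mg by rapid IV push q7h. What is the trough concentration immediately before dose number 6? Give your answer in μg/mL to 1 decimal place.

3.8 μg/mL

f = (1/2)^(τ/t½) = (1/2)^(7/4) ≈ 0.2973.
C₀ = D/Vd = 2444/268 ≈ 9.119 μg/mL.
Before the 6th dose, 5 doses have been given. Superposition: Cmin = C₀·(f + f² + … + f^5).
≈ 9.119 × (0.2973 + 0.0884 + 0.0263 + 0.0078 + 0.0023) ≈ 9.119 × 0.4221 ≈ 3.849 μg/mL.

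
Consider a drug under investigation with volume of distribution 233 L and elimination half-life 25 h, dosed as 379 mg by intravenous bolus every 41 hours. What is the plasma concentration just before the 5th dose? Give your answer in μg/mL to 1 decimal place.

f = (1/2)^(τ/t½) = (1/2)^(41/25) ≈ 0.3209.
C₀ = D/Vd = 379/233 ≈ 1.627 μg/mL.
Before the 5th dose, 4 doses have been given. Superposition: Cmin = C₀·(f + f² + … + f^4).
≈ 1.627 × (0.3209 + 0.1030 + 0.0330 + 0.0106) ≈ 1.627 × 0.4675 ≈ 0.761 μg/mL.

0.8 μg/mL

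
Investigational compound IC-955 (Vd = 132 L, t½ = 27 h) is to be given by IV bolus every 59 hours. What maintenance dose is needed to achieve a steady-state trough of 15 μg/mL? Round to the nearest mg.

τ/t½ = 59/27 ≈ 2.1852, so f = (1/2)^(59/27) ≈ 0.219884.
Cmin,ss = (D/Vd)·f/(1−f), so D = Cmin,ss·Vd·(1−f)/f.
D = 15 × 132 × (1−f)/f ≈ 15 × 132 × 3.54785 ≈ 7024.74 mg.

7025 mg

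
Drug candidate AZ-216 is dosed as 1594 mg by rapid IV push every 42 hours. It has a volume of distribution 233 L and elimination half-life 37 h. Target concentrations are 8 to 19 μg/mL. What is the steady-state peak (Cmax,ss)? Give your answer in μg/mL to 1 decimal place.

Over one 42-h interval, 42/37 ≈ 1.1351 half-lives elapse, leaving f ≈ 0.4553 of each dose.
Accumulation ratio R = 1/(1 − f) ≈ 1/0.5447 ≈ 1.8359.
Each bolus raises the concentration by D/Vd = 1594/233 ≈ 6.841 μg/mL.
Steady-state peak Cmax,ss = C₀·R ≈ 6.841 × 1.8359 ≈ 12.559 μg/mL.
Peak 12.6 μg/mL vs MTC 19 μg/mL: below toxic threshold.

12.6 μg/mL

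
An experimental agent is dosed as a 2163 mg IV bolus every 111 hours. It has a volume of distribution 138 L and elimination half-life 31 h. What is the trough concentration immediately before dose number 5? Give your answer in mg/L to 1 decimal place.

f = (1/2)^(τ/t½) = (1/2)^(111/31) ≈ 0.0836.
C₀ = D/Vd = 2163/138 ≈ 15.674 mg/L.
Before the 5th dose, 4 doses have been given. Superposition: Cmin = C₀·(f + f² + … + f^4).
≈ 15.674 × (0.0836 + 0.0070 + 0.0006 + 0.0000) ≈ 15.674 × 0.0912 ≈ 1.429 mg/L.

1.4 mg/L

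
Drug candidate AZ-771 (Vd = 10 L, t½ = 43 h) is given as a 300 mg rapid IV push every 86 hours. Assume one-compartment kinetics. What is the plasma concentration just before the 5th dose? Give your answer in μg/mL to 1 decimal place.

10.0 μg/mL

f = (1/2)^(τ/t½) = (1/2)^(86/43) ≈ 0.2500.
C₀ = D/Vd = 300/10 ≈ 30.000 μg/mL.
Before the 5th dose, 4 doses have been given. Superposition: Cmin = C₀·(f + f² + … + f^4).
≈ 30.000 × (0.2500 + 0.0625 + 0.0156 + 0.0039) ≈ 30.000 × 0.3320 ≈ 9.960 μg/mL.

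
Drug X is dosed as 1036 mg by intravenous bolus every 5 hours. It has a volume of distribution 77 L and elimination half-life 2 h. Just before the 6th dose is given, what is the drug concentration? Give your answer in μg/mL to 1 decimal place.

2.9 μg/mL

f = (1/2)^(τ/t½) = (1/2)^(5/2) ≈ 0.1768.
C₀ = D/Vd = 1036/77 ≈ 13.455 μg/mL.
Before the 6th dose, 5 doses have been given. Superposition: Cmin = C₀·(f + f² + … + f^5).
≈ 13.455 × (0.1768 + 0.0313 + 0.0055 + 0.0010 + 0.0002) ≈ 13.455 × 0.2148 ≈ 2.890 μg/mL.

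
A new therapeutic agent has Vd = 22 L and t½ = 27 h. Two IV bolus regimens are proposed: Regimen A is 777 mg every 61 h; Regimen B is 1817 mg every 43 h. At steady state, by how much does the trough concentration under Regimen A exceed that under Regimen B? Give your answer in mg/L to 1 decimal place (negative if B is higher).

Regimen A: f = (1/2)^(61/27) ≈ 0.2089; Cmin,ss = (777/22)·f/(1−f) ≈ 9.326 mg/L.
Regimen B: f = (1/2)^(43/27) ≈ 0.3316; Cmin,ss = (1817/22)·f/(1−f) ≈ 40.974 mg/L.
Difference ≈ 9.326 − 40.974 ≈ -31.648 mg/L.

-31.6 mg/L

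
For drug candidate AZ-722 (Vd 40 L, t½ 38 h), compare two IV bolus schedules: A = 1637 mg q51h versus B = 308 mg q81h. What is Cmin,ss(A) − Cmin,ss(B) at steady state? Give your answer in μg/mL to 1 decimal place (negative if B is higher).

24.4 μg/mL

Regimen A: f = (1/2)^(51/38) ≈ 0.3944; Cmin,ss = (1637/40)·f/(1−f) ≈ 26.653 μg/mL.
Regimen B: f = (1/2)^(81/38) ≈ 0.2282; Cmin,ss = (308/40)·f/(1−f) ≈ 2.277 μg/mL.
Difference ≈ 26.653 − 2.277 ≈ 24.376 μg/mL.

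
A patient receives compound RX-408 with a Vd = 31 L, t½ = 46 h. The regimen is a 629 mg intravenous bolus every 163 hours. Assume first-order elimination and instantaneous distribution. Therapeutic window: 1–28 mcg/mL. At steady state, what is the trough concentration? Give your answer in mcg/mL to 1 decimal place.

Over one 163-h interval, 163/46 ≈ 3.5435 half-lives elapse, leaving f ≈ 0.0858 of each dose.
At steady state, accumulation factor R = 1/(1 − e^(−kτ)) ≈ 1.0939.
Single-dose peak C₀ = D/Vd = 629/31 ≈ 20.290 mcg/mL.
Steady-state peak Cmax,ss = C₀·R ≈ 20.290 × 1.0939 ≈ 22.195 mcg/mL.
One interval later, Cmin,ss = Cmax,ss·e^(−kτ) ≈ 22.195 × 0.0858 ≈ 1.904 mcg/mL.
Trough 1.9 mcg/mL vs MEC 1 mcg/mL: adequate.

1.9 mcg/mL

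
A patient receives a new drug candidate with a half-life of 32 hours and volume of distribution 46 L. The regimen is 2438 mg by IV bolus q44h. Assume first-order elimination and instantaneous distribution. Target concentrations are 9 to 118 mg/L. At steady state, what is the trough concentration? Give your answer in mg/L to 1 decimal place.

k = ln2/t½ = ln2/32 ≈ 0.021661 h⁻¹; fraction remaining f = e^(−kτ) = e^(−0.021661×44) ≈ 0.3856.
At steady state, accumulation factor R = 1/(1 − e^(−kτ)) ≈ 1.6276.
Single-dose peak C₀ = D/Vd = 2438/46 ≈ 53.000 mg/L.
Cmax,ss = C₀/(1 − f) ≈ 53.000/0.6144 ≈ 86.263 mg/L.
One interval later, Cmin,ss = Cmax,ss·e^(−kτ) ≈ 86.263 × 0.3856 ≈ 33.263 mg/L.
Trough 33.3 mg/L vs MEC 9 mg/L: adequate.

33.3 mg/L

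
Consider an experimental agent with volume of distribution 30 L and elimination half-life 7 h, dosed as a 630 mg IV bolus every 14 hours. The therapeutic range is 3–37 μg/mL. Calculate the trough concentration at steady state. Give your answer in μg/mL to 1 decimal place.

τ = 14 h = 2 half-lives, so f = (1/2)^2 = 0.25.
Accumulation ratio R = 1/(1 − f) = 1/0.75 = 4/3.
Single-dose peak C₀ = D/Vd = 630/30 = 21 μg/mL.
Steady-state peak Cmax,ss = C₀·R = 21 × 4/3 ≈ 28.000 μg/mL.
Steady-state trough Cmin,ss = Cmax,ss·f ≈ 28.000 × 0.25 ≈ 7.000 μg/mL.
Trough 7.0 μg/mL vs MEC 3 μg/mL: adequate.

7.0 μg/mL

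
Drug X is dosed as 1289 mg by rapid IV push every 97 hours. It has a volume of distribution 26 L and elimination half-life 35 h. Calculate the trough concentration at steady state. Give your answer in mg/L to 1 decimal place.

8.5 mg/L

τ/t½ = 97/35 ≈ 2.7714, so fraction remaining f = (1/2)^(97/35) ≈ 0.1465.
Each bolus raises the concentration by D/Vd = 1289/26 ≈ 49.577 mg/L.
Steady-state trough Cmin,ss = C₀·f/(1−f) ≈ 49.577 × 0.1465/0.8535 ≈ 8.510 mg/L.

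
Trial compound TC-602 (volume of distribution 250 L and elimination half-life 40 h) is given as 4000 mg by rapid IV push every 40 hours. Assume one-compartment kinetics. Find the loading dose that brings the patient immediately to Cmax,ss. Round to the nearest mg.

8000 mg

f = (1/2)^(40/40) ≈ 0.500000; accumulation ratio R = 1/(1−f) ≈ 2.00000.
Loading dose to hit Cmax,ss on first dose: D_load = D_maint·R ≈ 4000 × 2.00000 ≈ 8000.00 mg.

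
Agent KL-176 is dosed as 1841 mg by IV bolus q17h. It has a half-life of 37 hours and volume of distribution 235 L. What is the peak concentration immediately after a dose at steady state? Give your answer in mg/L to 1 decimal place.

k = ln2/t½ = ln2/37 ≈ 0.018734 h⁻¹; fraction remaining f = e^(−kτ) = e^(−0.018734×17) ≈ 0.7273.
At steady state, accumulation factor R = 1/(1 − e^(−kτ)) ≈ 3.6670.
Each bolus raises the concentration by D/Vd = 1841/235 ≈ 7.834 mg/L.
Cmax,ss = C₀/(1 − f) ≈ 7.834/0.2727 ≈ 28.728 mg/L.

28.7 mg/L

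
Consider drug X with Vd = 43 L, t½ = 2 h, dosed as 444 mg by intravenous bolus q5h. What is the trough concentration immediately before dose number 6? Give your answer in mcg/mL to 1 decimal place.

f = (1/2)^(τ/t½) = (1/2)^(5/2) ≈ 0.1768.
C₀ = D/Vd = 444/43 ≈ 10.326 mcg/mL.
Before the 6th dose, 5 doses have been given. Superposition: Cmin = C₀·(f + f² + … + f^5).
≈ 10.326 × (0.1768 + 0.0313 + 0.0055 + 0.0010 + 0.0002) ≈ 10.326 × 0.2148 ≈ 2.218 mcg/mL.

2.2 mcg/mL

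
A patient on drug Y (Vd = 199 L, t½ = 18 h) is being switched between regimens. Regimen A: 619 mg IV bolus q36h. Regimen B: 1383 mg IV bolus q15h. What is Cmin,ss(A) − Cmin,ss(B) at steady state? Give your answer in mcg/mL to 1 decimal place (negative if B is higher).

-7.9 mcg/mL

Regimen A: f = (1/2)^(36/18) ≈ 0.2500; Cmin,ss = (619/199)·f/(1−f) ≈ 1.037 mcg/mL.
Regimen B: f = (1/2)^(15/18) ≈ 0.5612; Cmin,ss = (1383/199)·f/(1−f) ≈ 8.888 mcg/mL.
Difference ≈ 1.037 − 8.888 ≈ -7.851 mcg/mL.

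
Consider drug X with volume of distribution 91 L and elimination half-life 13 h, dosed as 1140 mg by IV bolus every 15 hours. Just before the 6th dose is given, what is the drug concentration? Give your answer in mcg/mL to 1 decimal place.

f = (1/2)^(τ/t½) = (1/2)^(15/13) ≈ 0.4494.
C₀ = D/Vd = 1140/91 ≈ 12.527 mcg/mL.
Before the 6th dose, 5 doses have been given. Superposition: Cmin = C₀·(f + f² + … + f^5).
≈ 12.527 × (0.4494 + 0.2020 + 0.0908 + 0.0408 + 0.0183) ≈ 12.527 × 0.8013 ≈ 10.038 mcg/mL.

10.0 mcg/mL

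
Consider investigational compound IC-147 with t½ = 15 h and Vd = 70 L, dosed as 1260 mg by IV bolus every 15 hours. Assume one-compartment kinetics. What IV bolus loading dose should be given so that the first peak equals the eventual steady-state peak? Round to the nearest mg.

2520 mg

f = (1/2)^(15/15) ≈ 0.500000; accumulation ratio R = 1/(1−f) ≈ 2.00000.
Loading dose to hit Cmax,ss on first dose: D_load = D_maint·R ≈ 1260 × 2.00000 ≈ 2520.00 mg.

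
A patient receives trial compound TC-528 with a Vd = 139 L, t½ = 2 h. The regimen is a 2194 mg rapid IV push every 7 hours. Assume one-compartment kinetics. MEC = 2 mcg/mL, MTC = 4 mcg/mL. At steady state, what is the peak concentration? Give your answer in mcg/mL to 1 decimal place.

17.3 mcg/mL

Over one 7-h interval, 7/2 ≈ 3.5 half-lives elapse, leaving f ≈ 0.0884 of each dose.
At steady state, accumulation factor R = 1/(1 − e^(−kτ)) ≈ 1.0970.
Each bolus raises the concentration by D/Vd = 2194/139 ≈ 15.784 mcg/mL.
Steady-state peak Cmax,ss = C₀·R ≈ 15.784 × 1.0970 ≈ 17.315 mcg/mL.
Peak 17.3 mcg/mL vs MTC 4 mcg/mL: exceeds toxic threshold.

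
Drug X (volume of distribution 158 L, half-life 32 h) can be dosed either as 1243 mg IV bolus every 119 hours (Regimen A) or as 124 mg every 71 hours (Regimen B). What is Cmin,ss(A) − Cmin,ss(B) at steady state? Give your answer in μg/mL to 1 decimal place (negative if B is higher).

0.4 μg/mL

Regimen A: f = (1/2)^(119/32) ≈ 0.0760; Cmin,ss = (1243/158)·f/(1−f) ≈ 0.647 μg/mL.
Regimen B: f = (1/2)^(71/32) ≈ 0.2148; Cmin,ss = (124/158)·f/(1−f) ≈ 0.215 μg/mL.
Difference ≈ 0.647 − 0.215 ≈ 0.432 μg/mL.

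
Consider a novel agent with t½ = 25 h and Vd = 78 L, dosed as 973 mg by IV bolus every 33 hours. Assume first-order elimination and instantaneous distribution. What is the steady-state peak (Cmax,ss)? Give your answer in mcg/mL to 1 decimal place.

20.8 mcg/mL

k = ln2/t½ = ln2/25 ≈ 0.027726 h⁻¹; fraction remaining f = e^(−kτ) = e^(−0.027726×33) ≈ 0.4005.
Accumulation ratio R = 1/(1 − f) ≈ 1/0.5995 ≈ 1.6681.
Single-dose peak C₀ = D/Vd = 973/78 ≈ 12.474 mcg/mL.
Steady-state peak Cmax,ss = C₀·R ≈ 12.474 × 1.6681 ≈ 20.808 mcg/mL.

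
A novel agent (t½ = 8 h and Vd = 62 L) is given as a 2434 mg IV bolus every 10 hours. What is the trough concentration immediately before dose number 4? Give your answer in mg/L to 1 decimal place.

26.4 mg/L

f = (1/2)^(τ/t½) = (1/2)^(10/8) ≈ 0.4204.
C₀ = D/Vd = 2434/62 ≈ 39.258 mg/L.
Before the 4th dose, 3 doses have been given. Superposition: Cmin = C₀·(f + f² + … + f^3).
≈ 39.258 × (0.4204 + 0.1767 + 0.0743) ≈ 39.258 × 0.6714 ≈ 26.358 mg/L.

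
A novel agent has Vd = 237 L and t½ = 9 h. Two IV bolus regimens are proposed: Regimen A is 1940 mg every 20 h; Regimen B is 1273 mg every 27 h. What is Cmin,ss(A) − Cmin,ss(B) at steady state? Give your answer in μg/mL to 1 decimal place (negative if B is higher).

Regimen A: f = (1/2)^(20/9) ≈ 0.2143; Cmin,ss = (1940/237)·f/(1−f) ≈ 2.233 μg/mL.
Regimen B: f = (1/2)^(27/9) ≈ 0.1250; Cmin,ss = (1273/237)·f/(1−f) ≈ 0.767 μg/mL.
Difference ≈ 2.233 − 0.767 ≈ 1.466 μg/mL.

1.5 μg/mL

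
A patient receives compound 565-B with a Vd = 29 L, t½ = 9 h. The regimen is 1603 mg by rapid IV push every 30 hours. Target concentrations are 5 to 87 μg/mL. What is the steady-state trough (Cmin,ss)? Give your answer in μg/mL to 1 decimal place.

6.1 μg/mL

Over one 30-h interval, 30/9 ≈ 3.3333 half-lives elapse, leaving f ≈ 0.0992 of each dose.
At steady state, accumulation factor R = 1/(1 − e^(−kτ)) ≈ 1.1101.
Single-dose peak C₀ = D/Vd = 1603/29 ≈ 55.276 μg/mL.
Cmax,ss = C₀/(1 − f) ≈ 55.276/0.9008 ≈ 61.363 μg/mL.
Steady-state trough Cmin,ss = Cmax,ss·f ≈ 61.363 × 0.0992 ≈ 6.087 μg/mL.
Trough 6.1 μg/mL vs MEC 5 μg/mL: adequate.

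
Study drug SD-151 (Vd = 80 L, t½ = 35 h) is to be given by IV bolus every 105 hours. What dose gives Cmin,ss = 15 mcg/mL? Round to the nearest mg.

τ/t½ = 105/35 ≈ 3, so f = (1/2)^(105/35) ≈ 0.125000.
Cmin,ss = (D/Vd)·f/(1−f), so D = Cmin,ss·Vd·(1−f)/f.
D = 15 × 80 × (1−f)/f ≈ 15 × 80 × 7.00000 ≈ 8400.00 mg.

8400 mg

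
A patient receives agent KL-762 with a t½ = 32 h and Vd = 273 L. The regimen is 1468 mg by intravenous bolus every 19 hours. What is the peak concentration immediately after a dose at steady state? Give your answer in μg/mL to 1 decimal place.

15.9 μg/mL

Over one 19-h interval, 19/32 ≈ 0.59375 half-lives elapse, leaving f ≈ 0.6626 of each dose.
At steady state, accumulation factor R = 1/(1 − e^(−kτ)) ≈ 2.9638.
Each bolus raises the concentration by D/Vd = 1468/273 ≈ 5.377 μg/mL.
Cmax,ss = C₀/(1 − f) ≈ 5.377/0.3374 ≈ 15.937 μg/mL.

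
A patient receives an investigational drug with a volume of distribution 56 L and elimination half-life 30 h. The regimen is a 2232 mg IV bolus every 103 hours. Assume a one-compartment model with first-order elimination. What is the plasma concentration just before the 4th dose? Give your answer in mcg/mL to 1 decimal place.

4.1 mcg/mL

f = (1/2)^(τ/t½) = (1/2)^(103/30) ≈ 0.0926.
C₀ = D/Vd = 2232/56 ≈ 39.857 mcg/mL.
Before the 4th dose, 3 doses have been given. Superposition: Cmin = C₀·(f + f² + … + f^3).
≈ 39.857 × (0.0926 + 0.0086 + 0.0008) ≈ 39.857 × 0.1020 ≈ 4.065 mcg/mL.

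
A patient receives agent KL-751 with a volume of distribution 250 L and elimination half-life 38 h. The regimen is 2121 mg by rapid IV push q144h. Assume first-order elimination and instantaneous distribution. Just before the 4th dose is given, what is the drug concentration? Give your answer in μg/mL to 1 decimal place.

0.7 μg/mL

f = (1/2)^(τ/t½) = (1/2)^(144/38) ≈ 0.0723.
C₀ = D/Vd = 2121/250 ≈ 8.484 μg/mL.
Before the 4th dose, 3 doses have been given. Superposition: Cmin = C₀·(f + f² + … + f^3).
≈ 8.484 × (0.0723 + 0.0052 + 0.0004) ≈ 8.484 × 0.0779 ≈ 0.661 μg/mL.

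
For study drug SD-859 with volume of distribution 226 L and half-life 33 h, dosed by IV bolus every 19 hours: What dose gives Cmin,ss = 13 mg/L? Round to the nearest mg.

τ/t½ = 19/33 ≈ 0.57576, so f = (1/2)^(19/33) ≈ 0.670934.
Cmin,ss = (D/Vd)·f/(1−f), so D = Cmin,ss·Vd·(1−f)/f.
D = 13 × 226 × (1−f)/f ≈ 13 × 226 × 0.49046 ≈ 1440.97 mg.

1441 mg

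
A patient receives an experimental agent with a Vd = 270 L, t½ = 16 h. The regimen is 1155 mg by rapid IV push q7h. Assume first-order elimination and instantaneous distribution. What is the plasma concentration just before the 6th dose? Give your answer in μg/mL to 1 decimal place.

9.4 μg/mL

f = (1/2)^(τ/t½) = (1/2)^(7/16) ≈ 0.7384.
C₀ = D/Vd = 1155/270 ≈ 4.278 μg/mL.
Before the 6th dose, 5 doses have been given. Superposition: Cmin = C₀·(f + f² + … + f^5).
≈ 4.278 × (0.7384 + 0.5452 + 0.4026 + 0.2973 + 0.2195) ≈ 4.278 × 2.2030 ≈ 9.424 μg/mL.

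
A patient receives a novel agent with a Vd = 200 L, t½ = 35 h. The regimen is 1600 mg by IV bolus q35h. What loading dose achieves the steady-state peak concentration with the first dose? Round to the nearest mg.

3200 mg

f = (1/2)^(35/35) ≈ 0.500000; accumulation ratio R = 1/(1−f) ≈ 2.00000.
Loading dose to hit Cmax,ss on first dose: D_load = D_maint·R ≈ 1600 × 2.00000 ≈ 3200.00 mg.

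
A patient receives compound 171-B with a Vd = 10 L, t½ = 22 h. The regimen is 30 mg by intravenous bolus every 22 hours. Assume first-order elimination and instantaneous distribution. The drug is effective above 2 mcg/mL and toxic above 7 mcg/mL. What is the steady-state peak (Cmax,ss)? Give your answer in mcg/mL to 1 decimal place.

The dosing interval is 1 half-life, so f = 2^(−1) = 0.5.
At steady state, R = 1/(1 − 0.5) = 2/1.
Single-dose peak C₀ = D/Vd = 30/10 = 3 mcg/mL.
Steady-state peak Cmax,ss = C₀·R = 3 × 2/1 ≈ 6.000 mcg/mL.
Peak 6.0 mcg/mL vs MTC 7 mcg/mL: below toxic threshold.

6.0 mcg/mL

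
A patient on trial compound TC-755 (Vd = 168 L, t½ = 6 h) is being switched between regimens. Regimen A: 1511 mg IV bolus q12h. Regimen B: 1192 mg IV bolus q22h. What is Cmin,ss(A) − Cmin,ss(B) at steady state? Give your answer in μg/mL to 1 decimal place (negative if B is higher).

Regimen A: f = (1/2)^(12/6) ≈ 0.2500; Cmin,ss = (1511/168)·f/(1−f) ≈ 2.998 μg/mL.
Regimen B: f = (1/2)^(22/6) ≈ 0.0787; Cmin,ss = (1192/168)·f/(1−f) ≈ 0.606 μg/mL.
Difference ≈ 2.998 − 0.606 ≈ 2.392 μg/mL.

2.4 μg/mL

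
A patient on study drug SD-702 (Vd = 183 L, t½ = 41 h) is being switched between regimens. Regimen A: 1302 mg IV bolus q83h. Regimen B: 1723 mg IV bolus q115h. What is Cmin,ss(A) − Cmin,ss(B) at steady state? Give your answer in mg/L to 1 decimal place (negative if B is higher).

0.7 mg/L

Regimen A: f = (1/2)^(83/41) ≈ 0.2458; Cmin,ss = (1302/183)·f/(1−f) ≈ 2.319 mg/L.
Regimen B: f = (1/2)^(115/41) ≈ 0.1431; Cmin,ss = (1723/183)·f/(1−f) ≈ 1.572 mg/L.
Difference ≈ 2.319 − 1.572 ≈ 0.747 mg/L.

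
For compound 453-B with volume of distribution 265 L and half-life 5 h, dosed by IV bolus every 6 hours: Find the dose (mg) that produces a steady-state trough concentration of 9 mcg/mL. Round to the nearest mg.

τ/t½ = 6/5 ≈ 1.2, so f = (1/2)^(6/5) ≈ 0.435275.
Cmin,ss = (D/Vd)·f/(1−f), so D = Cmin,ss·Vd·(1−f)/f.
D = 9 × 265 × (1−f)/f ≈ 9 × 265 × 1.29740 ≈ 3094.30 mg.

3094 mg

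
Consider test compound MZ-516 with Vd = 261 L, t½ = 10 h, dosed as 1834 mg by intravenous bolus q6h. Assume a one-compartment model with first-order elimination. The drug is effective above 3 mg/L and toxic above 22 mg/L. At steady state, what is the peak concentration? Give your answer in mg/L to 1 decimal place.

20.7 mg/L

k = ln2/t½ = ln2/10 ≈ 0.069315 h⁻¹; fraction remaining f = e^(−kτ) = e^(−0.069315×6) ≈ 0.6598.
Accumulation ratio R = 1/(1 − f) ≈ 1/0.3402 ≈ 2.9394.
Single-dose peak C₀ = D/Vd = 1834/261 ≈ 7.027 mg/L.
Cmax,ss = C₀/(1 − f) ≈ 7.027/0.3402 ≈ 20.655 mg/L.
Peak 20.7 mg/L vs MTC 22 mg/L: below toxic threshold.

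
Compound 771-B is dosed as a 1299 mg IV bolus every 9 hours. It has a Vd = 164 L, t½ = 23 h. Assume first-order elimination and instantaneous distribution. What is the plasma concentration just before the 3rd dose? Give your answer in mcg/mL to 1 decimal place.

10.6 mcg/mL

f = (1/2)^(τ/t½) = (1/2)^(9/23) ≈ 0.7624.
C₀ = D/Vd = 1299/164 ≈ 7.921 mcg/mL.
Before the 3rd dose, 2 doses have been given. Superposition: Cmin = C₀·(f + f²).
≈ 7.921 × (0.7624 + 0.5813) ≈ 7.921 × 1.3437 ≈ 10.643 mcg/mL.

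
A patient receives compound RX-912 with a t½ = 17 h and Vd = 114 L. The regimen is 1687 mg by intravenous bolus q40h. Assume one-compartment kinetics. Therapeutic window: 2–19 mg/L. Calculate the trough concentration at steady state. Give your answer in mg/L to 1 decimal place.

k = ln2/t½ = ln2/17 ≈ 0.040773 h⁻¹; fraction remaining f = e^(−kτ) = e^(−0.040773×40) ≈ 0.1957.
At steady state, accumulation factor R = 1/(1 − e^(−kτ)) ≈ 1.2433.
Each bolus raises the concentration by D/Vd = 1687/114 ≈ 14.798 mg/L.
Cmax,ss = C₀/(1 − f) ≈ 14.798/0.8043 ≈ 18.399 mg/L.
One interval later, Cmin,ss = Cmax,ss·e^(−kτ) ≈ 18.399 × 0.1957 ≈ 3.601 mg/L.
Trough 3.6 mg/L vs MEC 2 mg/L: adequate.

3.6 mg/L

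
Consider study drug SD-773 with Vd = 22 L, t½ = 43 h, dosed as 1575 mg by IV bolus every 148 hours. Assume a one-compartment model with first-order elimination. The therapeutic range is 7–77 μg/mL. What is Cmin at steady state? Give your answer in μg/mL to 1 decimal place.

7.3 μg/mL

k = ln2/t½ = ln2/43 ≈ 0.016120 h⁻¹; fraction remaining f = e^(−kτ) = e^(−0.016120×148) ≈ 0.0920.
At steady state, accumulation factor R = 1/(1 − e^(−kτ)) ≈ 1.1013.
Each bolus raises the concentration by D/Vd = 1575/22 ≈ 71.591 μg/mL.
Cmax,ss = C₀/(1 − f) ≈ 71.591/0.9080 ≈ 78.845 μg/mL.
Steady-state trough Cmin,ss = Cmax,ss·f ≈ 78.845 × 0.0920 ≈ 7.254 μg/mL.
Trough 7.3 μg/mL vs MEC 7 μg/mL: adequate.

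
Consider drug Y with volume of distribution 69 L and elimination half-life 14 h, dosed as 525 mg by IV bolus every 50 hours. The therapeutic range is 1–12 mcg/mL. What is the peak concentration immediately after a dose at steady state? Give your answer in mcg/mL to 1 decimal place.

k = ln2/t½ = ln2/14 ≈ 0.049511 h⁻¹; fraction remaining f = e^(−kτ) = e^(−0.049511×50) ≈ 0.0841.
At steady state, accumulation factor R = 1/(1 − e^(−kτ)) ≈ 1.0918.
Single-dose peak C₀ = D/Vd = 525/69 ≈ 7.609 mcg/mL.
Steady-state peak Cmax,ss = C₀·R ≈ 7.609 × 1.0918 ≈ 8.308 mcg/mL.
Peak 8.3 mcg/mL vs MTC 12 mcg/mL: below toxic threshold.

8.3 mcg/mL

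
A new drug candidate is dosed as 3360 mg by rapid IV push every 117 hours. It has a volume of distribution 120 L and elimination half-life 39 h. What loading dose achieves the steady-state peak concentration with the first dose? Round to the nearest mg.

f = (1/2)^(117/39) ≈ 0.125000; accumulation ratio R = 1/(1−f) ≈ 1.14286.
Loading dose to hit Cmax,ss on first dose: D_load = D_maint·R ≈ 3360 × 1.14286 ≈ 3840.01 mg.

3840 mg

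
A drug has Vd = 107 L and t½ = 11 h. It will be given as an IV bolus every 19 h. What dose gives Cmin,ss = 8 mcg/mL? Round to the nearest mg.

1978 mg

τ/t½ = 19/11 ≈ 1.7273, so f = (1/2)^(19/11) ≈ 0.302022.
Cmin,ss = (D/Vd)·f/(1−f), so D = Cmin,ss·Vd·(1−f)/f.
D = 8 × 107 × (1−f)/f ≈ 8 × 107 × 2.31102 ≈ 1978.23 mg.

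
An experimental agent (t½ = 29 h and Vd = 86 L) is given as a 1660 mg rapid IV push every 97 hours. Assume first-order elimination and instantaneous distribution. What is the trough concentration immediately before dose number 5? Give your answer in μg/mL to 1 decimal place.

2.1 μg/mL

f = (1/2)^(τ/t½) = (1/2)^(97/29) ≈ 0.0984.
C₀ = D/Vd = 1660/86 ≈ 19.302 μg/mL.
Before the 5th dose, 4 doses have been given. Superposition: Cmin = C₀·(f + f² + … + f^4).
≈ 19.302 × (0.0984 + 0.0097 + 0.0010 + 0.0001) ≈ 19.302 × 0.1092 ≈ 2.108 μg/mL.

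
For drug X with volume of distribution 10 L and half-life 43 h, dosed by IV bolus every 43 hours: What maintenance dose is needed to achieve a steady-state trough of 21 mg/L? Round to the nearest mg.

210 mg

τ/t½ = 43/43 ≈ 1, so f = (1/2)^(43/43) ≈ 0.500000.
Cmin,ss = (D/Vd)·f/(1−f), so D = Cmin,ss·Vd·(1−f)/f.
D = 21 × 10 × (1−f)/f ≈ 21 × 10 × 1.00000 ≈ 210.00 mg.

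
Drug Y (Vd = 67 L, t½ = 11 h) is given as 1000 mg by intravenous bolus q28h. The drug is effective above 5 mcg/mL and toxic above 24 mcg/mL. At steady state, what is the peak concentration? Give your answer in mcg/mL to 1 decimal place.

Over one 28-h interval, 28/11 ≈ 2.5455 half-lives elapse, leaving f ≈ 0.1713 of each dose.
At steady state, accumulation factor R = 1/(1 − e^(−kτ)) ≈ 1.2067.
Single-dose peak C₀ = D/Vd = 1000/67 ≈ 14.925 mcg/mL.
Steady-state peak Cmax,ss = C₀·R ≈ 14.925 × 1.2067 ≈ 18.010 mcg/mL.
Peak 18.0 mcg/mL vs MTC 24 mcg/mL: below toxic threshold.

18.0 mcg/mL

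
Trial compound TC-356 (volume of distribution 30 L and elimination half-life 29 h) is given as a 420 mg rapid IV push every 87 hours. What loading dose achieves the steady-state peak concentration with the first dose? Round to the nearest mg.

f = (1/2)^(87/29) ≈ 0.125000; accumulation ratio R = 1/(1−f) ≈ 1.14286.
Loading dose to hit Cmax,ss on first dose: D_load = D_maint·R ≈ 420 × 1.14286 ≈ 480.00 mg.

480 mg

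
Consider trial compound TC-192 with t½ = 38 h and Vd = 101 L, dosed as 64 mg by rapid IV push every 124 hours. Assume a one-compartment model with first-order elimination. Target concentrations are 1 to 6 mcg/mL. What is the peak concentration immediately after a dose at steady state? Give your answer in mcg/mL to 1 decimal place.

0.7 mcg/mL

Over one 124-h interval, 124/38 ≈ 3.2632 half-lives elapse, leaving f ≈ 0.1042 of each dose.
At steady state, accumulation factor R = 1/(1 − e^(−kτ)) ≈ 1.1163.
Single-dose peak C₀ = D/Vd = 64/101 ≈ 0.634 mcg/mL.
Steady-state peak Cmax,ss = C₀·R ≈ 0.634 × 1.1163 ≈ 0.708 mcg/mL.
Peak 0.7 mcg/mL vs MTC 6 mcg/mL: below toxic threshold.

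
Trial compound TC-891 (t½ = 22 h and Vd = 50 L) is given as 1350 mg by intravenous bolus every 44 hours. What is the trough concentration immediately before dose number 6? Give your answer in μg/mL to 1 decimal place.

9.0 μg/mL

f = (1/2)^(τ/t½) = (1/2)^(44/22) ≈ 0.2500.
C₀ = D/Vd = 1350/50 ≈ 27.000 μg/mL.
Before the 6th dose, 5 doses have been given. Superposition: Cmin = C₀·(f + f² + … + f^5).
≈ 27.000 × (0.2500 + 0.0625 + 0.0156 + 0.0039 + 0.0010) ≈ 27.000 × 0.3330 ≈ 8.991 μg/mL.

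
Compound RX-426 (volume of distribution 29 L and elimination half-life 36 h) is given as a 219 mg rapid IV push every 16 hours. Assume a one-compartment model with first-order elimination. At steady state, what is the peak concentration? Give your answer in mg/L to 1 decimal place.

Over one 16-h interval, 16/36 ≈ 0.44444 half-lives elapse, leaving f ≈ 0.7349 of each dose.
At steady state, accumulation factor R = 1/(1 − e^(−kτ)) ≈ 3.7722.
Each bolus raises the concentration by D/Vd = 219/29 ≈ 7.552 mg/L.
Cmax,ss = C₀/(1 − f) ≈ 7.552/0.2651 ≈ 28.487 mg/L.

28.5 mg/L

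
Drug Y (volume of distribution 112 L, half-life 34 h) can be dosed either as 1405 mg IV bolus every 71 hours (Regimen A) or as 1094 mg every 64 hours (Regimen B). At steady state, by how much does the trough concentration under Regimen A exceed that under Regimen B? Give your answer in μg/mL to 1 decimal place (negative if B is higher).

0.2 μg/mL

Regimen A: f = (1/2)^(71/34) ≈ 0.2352; Cmin,ss = (1405/112)·f/(1−f) ≈ 3.858 μg/mL.
Regimen B: f = (1/2)^(64/34) ≈ 0.2712; Cmin,ss = (1094/112)·f/(1−f) ≈ 3.635 μg/mL.
Difference ≈ 3.858 − 3.635 ≈ 0.223 μg/mL.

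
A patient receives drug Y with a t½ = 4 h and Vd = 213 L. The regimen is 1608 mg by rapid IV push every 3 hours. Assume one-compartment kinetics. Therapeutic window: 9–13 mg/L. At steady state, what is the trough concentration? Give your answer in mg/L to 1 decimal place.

11.1 mg/L

τ/t½ = 3/4 ≈ 0.75, so fraction remaining f = (1/2)^(3/4) ≈ 0.5946.
Each bolus raises the concentration by D/Vd = 1608/213 ≈ 7.549 mg/L.
Steady-state trough Cmin,ss = C₀·f/(1−f) ≈ 7.549 × 0.5946/0.4054 ≈ 11.072 mg/L.
Trough 11.1 mg/L vs MEC 9 mg/L: adequate.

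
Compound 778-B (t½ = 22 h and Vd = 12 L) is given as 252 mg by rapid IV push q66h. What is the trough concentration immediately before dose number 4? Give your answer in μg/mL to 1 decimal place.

f = (1/2)^(τ/t½) = (1/2)^(66/22) ≈ 0.1250.
C₀ = D/Vd = 252/12 ≈ 21.000 μg/mL.
Before the 4th dose, 3 doses have been given. Superposition: Cmin = C₀·(f + f² + … + f^3).
≈ 21.000 × (0.1250 + 0.0156 + 0.0020) ≈ 21.000 × 0.1426 ≈ 2.995 μg/mL.

3.0 μg/mL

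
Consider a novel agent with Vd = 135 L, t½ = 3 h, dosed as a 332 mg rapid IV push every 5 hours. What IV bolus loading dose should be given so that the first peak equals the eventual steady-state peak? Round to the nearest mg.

f = (1/2)^(5/3) ≈ 0.314980; accumulation ratio R = 1/(1−f) ≈ 1.45981.
Loading dose to hit Cmax,ss on first dose: D_load = D_maint·R ≈ 332 × 1.45981 ≈ 484.66 mg.

485 mg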